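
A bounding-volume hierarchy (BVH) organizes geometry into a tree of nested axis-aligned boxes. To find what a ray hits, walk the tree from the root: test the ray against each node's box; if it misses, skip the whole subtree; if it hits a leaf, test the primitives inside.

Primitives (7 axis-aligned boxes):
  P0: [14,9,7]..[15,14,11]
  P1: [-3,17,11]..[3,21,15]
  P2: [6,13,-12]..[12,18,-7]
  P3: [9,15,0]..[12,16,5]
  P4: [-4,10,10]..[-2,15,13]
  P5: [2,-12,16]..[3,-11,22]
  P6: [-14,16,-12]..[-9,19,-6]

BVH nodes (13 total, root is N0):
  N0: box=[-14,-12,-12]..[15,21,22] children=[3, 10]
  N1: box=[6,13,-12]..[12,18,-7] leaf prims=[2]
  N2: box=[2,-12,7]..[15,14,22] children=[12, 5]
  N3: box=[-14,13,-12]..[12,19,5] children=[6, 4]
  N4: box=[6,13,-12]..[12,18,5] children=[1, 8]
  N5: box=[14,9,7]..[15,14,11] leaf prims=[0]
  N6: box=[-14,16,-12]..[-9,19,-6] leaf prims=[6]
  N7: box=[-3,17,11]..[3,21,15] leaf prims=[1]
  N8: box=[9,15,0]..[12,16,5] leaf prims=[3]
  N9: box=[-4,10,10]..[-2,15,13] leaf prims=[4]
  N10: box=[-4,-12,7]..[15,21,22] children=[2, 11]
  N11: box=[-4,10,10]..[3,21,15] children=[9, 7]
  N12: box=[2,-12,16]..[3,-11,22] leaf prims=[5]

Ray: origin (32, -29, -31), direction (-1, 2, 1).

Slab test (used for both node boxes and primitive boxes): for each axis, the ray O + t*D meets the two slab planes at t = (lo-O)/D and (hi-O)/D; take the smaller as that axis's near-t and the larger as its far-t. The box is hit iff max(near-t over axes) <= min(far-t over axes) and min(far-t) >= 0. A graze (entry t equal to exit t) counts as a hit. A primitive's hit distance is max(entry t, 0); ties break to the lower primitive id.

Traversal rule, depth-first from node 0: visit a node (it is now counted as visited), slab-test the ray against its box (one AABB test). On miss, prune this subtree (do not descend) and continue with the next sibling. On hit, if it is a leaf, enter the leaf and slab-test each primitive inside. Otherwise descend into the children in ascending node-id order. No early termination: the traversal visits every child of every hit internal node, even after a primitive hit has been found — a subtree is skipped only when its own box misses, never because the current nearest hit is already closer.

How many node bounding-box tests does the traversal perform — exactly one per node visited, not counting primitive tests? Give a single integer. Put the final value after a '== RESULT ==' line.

Walk:
N0 x:[17,46] y:[17/2,25] z:[19,53] -> hit [19,25], descend [3, 10]
  N3 x:[20,46] y:[21,24] z:[19,36] -> hit [21,24], descend [4, 6]
    N4 x:[20,26] y:[21,47/2] z:[19,36] -> hit [21,47/2], descend [1, 8]
      N1 x:[20,26] y:[21,47/2] z:[19,24] -> hit [21,47/2] leaf, test {P2@t=21}
      N8 x:[20,23] y:[22,45/2] z:[31,36] -> miss, prune
    N6 x:[41,46] y:[45/2,24] z:[19,25] -> miss, prune
  N10 x:[17,36] y:[17/2,25] z:[38,53] -> miss, prune

Visited [0, 3, 4, 1, 8, 6, 10]. Tests: 7 box, 1 leaf. Nearest: P2.

== RESULT ==
7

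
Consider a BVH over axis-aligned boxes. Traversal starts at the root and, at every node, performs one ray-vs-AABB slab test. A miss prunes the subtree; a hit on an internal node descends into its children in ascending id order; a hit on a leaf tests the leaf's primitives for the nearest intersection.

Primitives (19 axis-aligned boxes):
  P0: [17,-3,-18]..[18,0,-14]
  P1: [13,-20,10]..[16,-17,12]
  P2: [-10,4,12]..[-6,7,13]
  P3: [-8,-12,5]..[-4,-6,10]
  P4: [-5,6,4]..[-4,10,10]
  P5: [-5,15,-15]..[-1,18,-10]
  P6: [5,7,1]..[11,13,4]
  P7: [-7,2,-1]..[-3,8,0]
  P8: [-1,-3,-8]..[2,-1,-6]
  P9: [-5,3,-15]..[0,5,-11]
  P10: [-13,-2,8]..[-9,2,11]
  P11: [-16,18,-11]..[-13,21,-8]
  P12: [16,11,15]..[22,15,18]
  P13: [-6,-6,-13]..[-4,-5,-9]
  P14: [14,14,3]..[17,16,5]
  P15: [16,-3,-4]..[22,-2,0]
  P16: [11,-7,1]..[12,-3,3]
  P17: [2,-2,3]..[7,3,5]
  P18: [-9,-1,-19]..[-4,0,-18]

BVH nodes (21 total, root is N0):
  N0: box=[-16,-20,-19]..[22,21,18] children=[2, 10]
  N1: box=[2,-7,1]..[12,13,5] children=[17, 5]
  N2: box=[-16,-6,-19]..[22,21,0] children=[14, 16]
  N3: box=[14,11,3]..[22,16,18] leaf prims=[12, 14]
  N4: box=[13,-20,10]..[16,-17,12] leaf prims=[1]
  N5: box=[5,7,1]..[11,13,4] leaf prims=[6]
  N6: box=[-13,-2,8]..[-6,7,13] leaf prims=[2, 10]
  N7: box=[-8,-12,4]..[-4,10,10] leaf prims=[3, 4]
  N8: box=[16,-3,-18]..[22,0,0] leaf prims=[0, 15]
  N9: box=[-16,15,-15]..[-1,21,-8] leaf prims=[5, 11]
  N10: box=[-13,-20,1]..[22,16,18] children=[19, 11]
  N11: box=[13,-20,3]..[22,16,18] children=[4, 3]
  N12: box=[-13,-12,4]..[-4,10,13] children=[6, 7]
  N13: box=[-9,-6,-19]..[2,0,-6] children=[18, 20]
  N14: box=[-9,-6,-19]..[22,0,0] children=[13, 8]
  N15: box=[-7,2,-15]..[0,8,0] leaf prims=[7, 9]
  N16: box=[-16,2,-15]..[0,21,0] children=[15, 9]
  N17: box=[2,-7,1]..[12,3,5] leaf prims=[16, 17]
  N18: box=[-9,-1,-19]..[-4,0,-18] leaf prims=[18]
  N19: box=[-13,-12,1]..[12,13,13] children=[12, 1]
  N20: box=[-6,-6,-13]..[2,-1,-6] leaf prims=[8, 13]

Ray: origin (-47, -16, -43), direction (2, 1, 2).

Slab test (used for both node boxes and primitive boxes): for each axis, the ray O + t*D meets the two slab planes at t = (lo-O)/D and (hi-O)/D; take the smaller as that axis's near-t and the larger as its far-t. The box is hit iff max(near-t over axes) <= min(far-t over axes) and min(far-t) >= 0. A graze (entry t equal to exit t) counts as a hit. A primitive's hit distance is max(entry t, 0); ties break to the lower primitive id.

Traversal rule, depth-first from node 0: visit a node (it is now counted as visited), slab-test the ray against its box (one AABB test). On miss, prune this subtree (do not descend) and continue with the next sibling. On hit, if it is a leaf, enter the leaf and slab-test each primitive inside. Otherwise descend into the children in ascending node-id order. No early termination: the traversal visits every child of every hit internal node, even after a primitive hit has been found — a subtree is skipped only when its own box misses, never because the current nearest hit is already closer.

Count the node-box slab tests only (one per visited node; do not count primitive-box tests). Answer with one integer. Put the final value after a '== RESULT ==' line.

Traverse from the root:
N0 x:[31/2,69/2] y:[-4,37] z:[12,61/2] -> hit [31/2,61/2], descend [2, 10]
  N2 x:[31/2,69/2] y:[10,37] z:[12,43/2] -> hit [31/2,43/2], descend [14, 16]
    N14 x:[19,69/2] y:[10,16] z:[12,43/2] -> miss, prune
    N16 x:[31/2,47/2] y:[18,37] z:[14,43/2] -> hit [18,43/2], descend [9, 15]
      N9 x:[31/2,23] y:[31,37] z:[14,35/2] -> miss, prune
      N15 x:[20,47/2] y:[18,24] z:[14,43/2] -> hit [20,43/2] leaf, test {P7@t=21, P9(miss)}
  N10 x:[17,69/2] y:[-4,32] z:[22,61/2] -> hit [22,61/2], descend [11, 19]
    N11 x:[30,69/2] y:[-4,32] z:[23,61/2] -> hit [30,61/2], descend [3, 4]
      N3 x:[61/2,69/2] y:[27,32] z:[23,61/2] -> hit [61/2,61/2] leaf, test {P12(miss), P14(miss)}
      N4 x:[30,63/2] y:[-4,-1] z:[53/2,55/2] -> miss, prune
    N19 x:[17,59/2] y:[4,29] z:[22,28] -> hit [22,28], descend [1, 12]
      N1 x:[49/2,59/2] y:[9,29] z:[22,24] -> miss, prune
      N12 x:[17,43/2] y:[4,26] z:[47/2,28] -> miss, prune

Visited [0, 2, 14, 16, 9, 15, 10, 11, 3, 4, 19, 1, 12]. Tests: 13 box, 2 leaf. Nearest: P7.

== RESULT ==
13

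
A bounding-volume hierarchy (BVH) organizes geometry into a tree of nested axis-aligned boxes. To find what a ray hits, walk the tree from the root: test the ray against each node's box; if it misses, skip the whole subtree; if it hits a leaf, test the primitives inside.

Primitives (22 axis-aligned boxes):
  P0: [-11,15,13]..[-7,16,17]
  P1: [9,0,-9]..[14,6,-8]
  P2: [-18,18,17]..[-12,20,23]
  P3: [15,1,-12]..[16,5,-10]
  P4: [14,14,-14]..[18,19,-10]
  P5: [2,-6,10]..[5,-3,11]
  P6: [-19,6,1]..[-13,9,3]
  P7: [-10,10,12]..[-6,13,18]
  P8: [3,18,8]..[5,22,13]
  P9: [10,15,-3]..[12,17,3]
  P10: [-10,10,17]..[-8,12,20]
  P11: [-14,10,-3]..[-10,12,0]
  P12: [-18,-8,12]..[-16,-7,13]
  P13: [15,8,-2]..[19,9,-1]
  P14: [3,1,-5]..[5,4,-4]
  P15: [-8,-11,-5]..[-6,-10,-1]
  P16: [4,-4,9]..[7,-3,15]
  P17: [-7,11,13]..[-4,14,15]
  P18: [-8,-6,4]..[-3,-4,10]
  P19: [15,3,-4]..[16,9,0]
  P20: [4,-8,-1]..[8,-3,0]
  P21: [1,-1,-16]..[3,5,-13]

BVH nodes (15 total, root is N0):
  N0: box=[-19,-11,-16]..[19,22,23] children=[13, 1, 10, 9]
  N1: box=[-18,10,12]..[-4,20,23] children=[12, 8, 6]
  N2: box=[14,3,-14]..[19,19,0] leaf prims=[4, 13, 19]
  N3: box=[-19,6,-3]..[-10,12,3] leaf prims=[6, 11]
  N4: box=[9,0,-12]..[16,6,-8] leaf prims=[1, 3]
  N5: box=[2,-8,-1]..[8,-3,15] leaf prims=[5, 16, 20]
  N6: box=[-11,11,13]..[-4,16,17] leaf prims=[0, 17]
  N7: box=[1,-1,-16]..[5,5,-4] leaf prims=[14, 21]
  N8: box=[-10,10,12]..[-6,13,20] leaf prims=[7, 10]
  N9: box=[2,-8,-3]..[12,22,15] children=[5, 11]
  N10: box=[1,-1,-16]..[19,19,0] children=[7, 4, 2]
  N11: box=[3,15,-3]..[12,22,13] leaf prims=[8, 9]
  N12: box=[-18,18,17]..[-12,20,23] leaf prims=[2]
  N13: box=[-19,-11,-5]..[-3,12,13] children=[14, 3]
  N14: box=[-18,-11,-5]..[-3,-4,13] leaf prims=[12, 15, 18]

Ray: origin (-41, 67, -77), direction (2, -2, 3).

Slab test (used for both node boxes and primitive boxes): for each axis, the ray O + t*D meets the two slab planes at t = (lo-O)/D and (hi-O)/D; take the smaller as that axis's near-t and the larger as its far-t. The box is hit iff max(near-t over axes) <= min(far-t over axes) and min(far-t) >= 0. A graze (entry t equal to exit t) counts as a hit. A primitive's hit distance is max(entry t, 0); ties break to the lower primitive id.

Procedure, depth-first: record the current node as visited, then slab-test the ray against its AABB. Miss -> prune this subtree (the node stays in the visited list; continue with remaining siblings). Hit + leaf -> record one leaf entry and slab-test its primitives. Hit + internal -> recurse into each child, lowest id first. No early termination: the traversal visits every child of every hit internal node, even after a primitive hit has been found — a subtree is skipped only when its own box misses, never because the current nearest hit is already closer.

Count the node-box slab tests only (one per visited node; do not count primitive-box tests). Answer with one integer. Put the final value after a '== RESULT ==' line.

Walk:
N0 x:[11,30] y:[45/2,39] z:[61/3,100/3] -> hit [45/2,30], descend [1, 9, 10, 13]
  N1 x:[23/2,37/2] y:[47/2,57/2] z:[89/3,100/3] -> miss, prune
  N9 x:[43/2,53/2] y:[45/2,75/2] z:[74/3,92/3] -> hit [74/3,53/2], descend [5, 11]
    N5 x:[43/2,49/2] y:[35,75/2] z:[76/3,92/3] -> miss, prune
    N11 x:[22,53/2] y:[45/2,26] z:[74/3,30] -> hit [74/3,26] leaf, test {P8(miss), P9@t=51/2}
  N10 x:[21,30] y:[24,34] z:[61/3,77/3] -> hit [24,77/3], descend [2, 4, 7]
    N2 x:[55/2,30] y:[24,32] z:[21,77/3] -> miss, prune
    N4 x:[25,57/2] y:[61/2,67/2] z:[65/3,23] -> miss, prune
    N7 x:[21,23] y:[31,34] z:[61/3,73/3] -> miss, prune
  N13 x:[11,19] y:[55/2,39] z:[24,30] -> miss, prune

Visited [0, 1, 9, 5, 11, 10, 2, 4, 7, 13]. Tests: 10 box, 1 leaf. Nearest: P9.

== RESULT ==
10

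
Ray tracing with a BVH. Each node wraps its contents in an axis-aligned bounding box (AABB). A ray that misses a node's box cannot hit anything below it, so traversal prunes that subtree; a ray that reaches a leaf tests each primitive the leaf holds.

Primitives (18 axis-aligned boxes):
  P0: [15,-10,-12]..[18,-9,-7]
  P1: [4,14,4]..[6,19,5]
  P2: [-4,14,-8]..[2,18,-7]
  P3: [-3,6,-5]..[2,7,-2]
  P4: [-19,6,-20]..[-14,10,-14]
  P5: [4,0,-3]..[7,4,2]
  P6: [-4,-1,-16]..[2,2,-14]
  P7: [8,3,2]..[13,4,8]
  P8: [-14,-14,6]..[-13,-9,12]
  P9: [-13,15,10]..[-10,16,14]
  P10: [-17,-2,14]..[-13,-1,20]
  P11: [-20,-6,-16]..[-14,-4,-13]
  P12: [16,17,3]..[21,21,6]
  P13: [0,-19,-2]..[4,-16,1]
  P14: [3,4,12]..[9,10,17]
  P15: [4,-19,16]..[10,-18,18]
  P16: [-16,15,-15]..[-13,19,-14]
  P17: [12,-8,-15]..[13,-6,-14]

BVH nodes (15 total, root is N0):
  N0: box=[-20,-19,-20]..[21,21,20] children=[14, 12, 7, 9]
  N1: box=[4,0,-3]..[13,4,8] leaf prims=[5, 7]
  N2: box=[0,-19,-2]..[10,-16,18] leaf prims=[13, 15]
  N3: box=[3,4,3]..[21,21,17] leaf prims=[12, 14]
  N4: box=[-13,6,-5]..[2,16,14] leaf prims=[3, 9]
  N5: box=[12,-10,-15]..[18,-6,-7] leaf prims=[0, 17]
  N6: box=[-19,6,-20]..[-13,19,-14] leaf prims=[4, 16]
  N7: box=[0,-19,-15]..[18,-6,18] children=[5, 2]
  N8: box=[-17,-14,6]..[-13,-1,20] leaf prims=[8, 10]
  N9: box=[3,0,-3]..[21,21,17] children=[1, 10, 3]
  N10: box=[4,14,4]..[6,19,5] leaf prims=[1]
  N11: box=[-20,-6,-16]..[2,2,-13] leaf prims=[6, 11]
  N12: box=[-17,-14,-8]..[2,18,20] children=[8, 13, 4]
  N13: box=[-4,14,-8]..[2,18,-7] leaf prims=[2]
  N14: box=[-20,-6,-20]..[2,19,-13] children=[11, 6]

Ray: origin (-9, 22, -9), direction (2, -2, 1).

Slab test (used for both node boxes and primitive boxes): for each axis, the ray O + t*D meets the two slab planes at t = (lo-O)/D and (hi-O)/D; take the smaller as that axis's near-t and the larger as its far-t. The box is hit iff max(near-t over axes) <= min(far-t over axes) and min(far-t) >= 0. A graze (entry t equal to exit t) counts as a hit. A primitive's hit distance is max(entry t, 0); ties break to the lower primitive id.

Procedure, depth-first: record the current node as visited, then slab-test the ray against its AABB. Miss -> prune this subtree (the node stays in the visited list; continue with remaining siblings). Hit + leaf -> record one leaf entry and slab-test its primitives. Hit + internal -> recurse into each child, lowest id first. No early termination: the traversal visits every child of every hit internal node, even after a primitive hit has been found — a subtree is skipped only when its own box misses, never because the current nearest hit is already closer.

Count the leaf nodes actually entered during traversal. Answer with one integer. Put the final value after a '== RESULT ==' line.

Walk:
N0 x:[-11/2,15] y:[1/2,41/2] z:[-11,29] -> hit [1/2,15], descend [7, 9, 12, 14]
  N7 x:[9/2,27/2] y:[14,41/2] z:[-6,27] -> miss, prune
  N9 x:[6,15] y:[1/2,11] z:[6,26] -> hit [6,11], descend [1, 3, 10]
    N1 x:[13/2,11] y:[9,11] z:[6,17] -> hit [9,11] leaf, test {P5(miss), P7(miss)}
    N3 x:[6,15] y:[1/2,9] z:[12,26] -> miss, prune
    N10 x:[13/2,15/2] y:[3/2,4] z:[13,14] -> miss, prune
  N12 x:[-4,11/2] y:[2,18] z:[1,29] -> hit [2,11/2], descend [4, 8, 13]
    N4 x:[-2,11/2] y:[3,8] z:[4,23] -> hit [4,11/2] leaf, test {P3(miss), P9(miss)}
    N8 x:[-4,-2] y:[23/2,18] z:[15,29] -> miss, prune
    N13 x:[5/2,11/2] y:[2,4] z:[1,2] -> miss, prune
  N14 x:[-11/2,11/2] y:[3/2,14] z:[-11,-4] -> miss, prune

order=[0, 7, 9, 1, 3, 10, 12, 4, 8, 13, 14]  |boxes|=11  |leaves|=2  hit=miss

== RESULT ==
2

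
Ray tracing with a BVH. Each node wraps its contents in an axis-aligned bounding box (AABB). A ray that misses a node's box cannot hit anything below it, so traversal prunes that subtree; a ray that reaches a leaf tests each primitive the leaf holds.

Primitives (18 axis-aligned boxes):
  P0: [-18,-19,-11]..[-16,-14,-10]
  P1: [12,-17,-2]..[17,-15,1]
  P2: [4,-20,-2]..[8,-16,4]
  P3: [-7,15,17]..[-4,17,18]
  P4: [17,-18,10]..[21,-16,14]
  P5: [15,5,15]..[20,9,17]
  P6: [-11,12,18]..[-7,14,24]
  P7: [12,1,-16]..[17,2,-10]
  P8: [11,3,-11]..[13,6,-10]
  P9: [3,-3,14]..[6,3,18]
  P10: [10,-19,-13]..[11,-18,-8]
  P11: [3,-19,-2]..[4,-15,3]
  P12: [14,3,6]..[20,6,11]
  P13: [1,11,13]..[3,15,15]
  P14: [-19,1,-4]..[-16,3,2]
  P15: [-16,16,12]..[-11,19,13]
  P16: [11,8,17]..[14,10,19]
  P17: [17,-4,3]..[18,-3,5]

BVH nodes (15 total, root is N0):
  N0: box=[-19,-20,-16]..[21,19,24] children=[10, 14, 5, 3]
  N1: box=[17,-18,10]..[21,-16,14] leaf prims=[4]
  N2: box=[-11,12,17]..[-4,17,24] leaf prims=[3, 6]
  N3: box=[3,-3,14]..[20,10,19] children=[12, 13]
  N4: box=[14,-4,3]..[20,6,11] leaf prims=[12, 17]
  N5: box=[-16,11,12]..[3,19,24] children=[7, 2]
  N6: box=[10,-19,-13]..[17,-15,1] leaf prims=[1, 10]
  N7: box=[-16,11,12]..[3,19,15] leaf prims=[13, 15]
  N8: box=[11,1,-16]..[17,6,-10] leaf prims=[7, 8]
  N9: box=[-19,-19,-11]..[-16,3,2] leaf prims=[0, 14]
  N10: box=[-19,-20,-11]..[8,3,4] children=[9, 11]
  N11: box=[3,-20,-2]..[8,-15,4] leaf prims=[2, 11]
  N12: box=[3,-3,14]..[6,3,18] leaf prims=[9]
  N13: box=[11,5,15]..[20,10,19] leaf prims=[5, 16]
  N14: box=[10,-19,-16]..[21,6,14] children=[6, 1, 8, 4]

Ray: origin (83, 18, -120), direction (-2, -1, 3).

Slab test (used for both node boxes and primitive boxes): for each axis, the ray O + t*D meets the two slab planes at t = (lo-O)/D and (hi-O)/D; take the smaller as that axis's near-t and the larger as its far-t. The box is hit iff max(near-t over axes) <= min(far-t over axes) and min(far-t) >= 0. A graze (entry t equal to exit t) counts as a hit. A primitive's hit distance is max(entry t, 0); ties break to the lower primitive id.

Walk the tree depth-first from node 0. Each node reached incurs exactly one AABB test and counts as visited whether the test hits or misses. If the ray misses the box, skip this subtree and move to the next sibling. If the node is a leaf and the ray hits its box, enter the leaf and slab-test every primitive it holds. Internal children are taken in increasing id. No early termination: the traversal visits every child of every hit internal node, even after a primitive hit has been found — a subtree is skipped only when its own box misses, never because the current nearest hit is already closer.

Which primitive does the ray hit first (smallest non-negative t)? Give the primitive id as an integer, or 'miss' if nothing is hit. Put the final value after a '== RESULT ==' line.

Traverse from the root:
N0 x:[31,51] y:[-1,38] z:[104/3,48] -> hit [104/3,38], descend [3, 5, 10, 14]
  N3 x:[63/2,40] y:[8,21] z:[134/3,139/3] -> miss, prune
  N5 x:[40,99/2] y:[-1,7] z:[44,48] -> miss, prune
  N10 x:[75/2,51] y:[15,38] z:[109/3,124/3] -> hit [75/2,38], descend [9, 11]
    N9 x:[99/2,51] y:[15,37] z:[109/3,122/3] -> miss, prune
    N11 x:[75/2,40] y:[33,38] z:[118/3,124/3] -> miss, prune
  N14 x:[31,73/2] y:[12,37] z:[104/3,134/3] -> hit [104/3,73/2], descend [1, 4, 6, 8]
    N1 x:[31,33] y:[34,36] z:[130/3,134/3] -> miss, prune
    N4 x:[63/2,69/2] y:[12,22] z:[41,131/3] -> miss, prune
    N6 x:[33,73/2] y:[33,37] z:[107/3,121/3] -> hit [107/3,73/2] leaf, test {P1(miss), P10@t=36}
    N8 x:[33,36] y:[12,17] z:[104/3,110/3] -> miss, prune

11 AABB tests over nodes [0, 3, 5, 10, 9, 11, 14, 1, 4, 6, 8]; 1 leaf entered; closest P10.

== RESULT ==
10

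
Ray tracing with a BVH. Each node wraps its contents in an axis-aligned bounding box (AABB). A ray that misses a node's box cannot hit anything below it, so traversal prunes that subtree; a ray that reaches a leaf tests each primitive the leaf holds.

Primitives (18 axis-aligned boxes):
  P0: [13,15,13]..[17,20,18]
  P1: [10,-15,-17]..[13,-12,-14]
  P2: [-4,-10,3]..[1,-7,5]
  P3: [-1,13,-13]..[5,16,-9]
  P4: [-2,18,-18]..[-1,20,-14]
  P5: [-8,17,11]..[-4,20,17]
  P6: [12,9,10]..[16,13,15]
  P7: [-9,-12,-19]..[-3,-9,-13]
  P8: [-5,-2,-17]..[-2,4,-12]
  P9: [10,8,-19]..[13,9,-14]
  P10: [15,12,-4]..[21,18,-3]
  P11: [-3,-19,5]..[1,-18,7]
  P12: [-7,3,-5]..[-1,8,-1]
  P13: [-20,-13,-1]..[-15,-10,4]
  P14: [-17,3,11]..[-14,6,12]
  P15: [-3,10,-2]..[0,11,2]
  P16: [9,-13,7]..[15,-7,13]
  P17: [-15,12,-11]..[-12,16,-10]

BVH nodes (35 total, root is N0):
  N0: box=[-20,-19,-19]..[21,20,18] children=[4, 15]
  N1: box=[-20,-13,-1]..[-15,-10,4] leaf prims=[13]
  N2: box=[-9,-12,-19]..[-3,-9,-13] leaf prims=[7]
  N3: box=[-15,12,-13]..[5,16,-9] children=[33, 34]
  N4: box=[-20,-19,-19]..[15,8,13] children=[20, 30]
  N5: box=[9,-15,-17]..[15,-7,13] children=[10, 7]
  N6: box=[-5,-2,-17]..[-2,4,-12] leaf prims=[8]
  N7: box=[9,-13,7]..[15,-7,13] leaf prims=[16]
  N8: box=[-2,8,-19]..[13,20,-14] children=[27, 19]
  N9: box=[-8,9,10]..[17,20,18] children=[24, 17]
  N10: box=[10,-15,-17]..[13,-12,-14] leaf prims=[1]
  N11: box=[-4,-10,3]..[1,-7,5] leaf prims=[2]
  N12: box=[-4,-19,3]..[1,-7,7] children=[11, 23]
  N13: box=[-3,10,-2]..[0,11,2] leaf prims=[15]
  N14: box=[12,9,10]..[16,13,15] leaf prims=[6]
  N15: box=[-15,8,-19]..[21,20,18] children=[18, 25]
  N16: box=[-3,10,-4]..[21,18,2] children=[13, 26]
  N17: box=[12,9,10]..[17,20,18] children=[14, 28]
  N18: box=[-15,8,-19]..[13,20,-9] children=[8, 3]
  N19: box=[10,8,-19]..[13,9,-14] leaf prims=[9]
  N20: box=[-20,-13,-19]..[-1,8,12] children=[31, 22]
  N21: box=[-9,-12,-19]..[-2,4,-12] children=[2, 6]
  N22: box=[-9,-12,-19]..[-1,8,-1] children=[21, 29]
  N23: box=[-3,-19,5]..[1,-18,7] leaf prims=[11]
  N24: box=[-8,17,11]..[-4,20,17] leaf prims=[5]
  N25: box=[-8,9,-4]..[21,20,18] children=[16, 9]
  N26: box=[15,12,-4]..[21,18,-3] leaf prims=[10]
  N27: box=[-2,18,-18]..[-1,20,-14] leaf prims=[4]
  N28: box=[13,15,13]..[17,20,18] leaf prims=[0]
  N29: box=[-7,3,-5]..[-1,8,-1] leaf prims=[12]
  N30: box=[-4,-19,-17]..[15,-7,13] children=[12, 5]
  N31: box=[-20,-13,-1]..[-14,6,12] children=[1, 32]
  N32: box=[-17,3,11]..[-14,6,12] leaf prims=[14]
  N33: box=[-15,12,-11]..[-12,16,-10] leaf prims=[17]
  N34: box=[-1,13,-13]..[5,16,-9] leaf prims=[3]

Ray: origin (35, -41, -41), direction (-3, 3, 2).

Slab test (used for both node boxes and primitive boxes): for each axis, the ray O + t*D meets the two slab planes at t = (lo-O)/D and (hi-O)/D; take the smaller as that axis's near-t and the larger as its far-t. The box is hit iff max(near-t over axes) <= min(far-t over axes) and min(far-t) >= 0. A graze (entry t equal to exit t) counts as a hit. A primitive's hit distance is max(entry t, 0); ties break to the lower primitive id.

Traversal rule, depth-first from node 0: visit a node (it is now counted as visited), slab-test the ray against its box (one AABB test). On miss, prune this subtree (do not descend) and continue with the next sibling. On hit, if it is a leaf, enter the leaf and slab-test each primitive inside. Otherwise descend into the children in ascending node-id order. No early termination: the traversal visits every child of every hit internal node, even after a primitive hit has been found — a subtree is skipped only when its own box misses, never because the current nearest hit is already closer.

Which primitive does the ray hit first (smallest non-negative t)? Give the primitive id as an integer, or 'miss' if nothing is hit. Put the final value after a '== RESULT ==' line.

Walk:
N0 x:[14/3,55/3] y:[22/3,61/3] z:[11,59/2] -> hit [11,55/3], descend [4, 15]
  N4 x:[20/3,55/3] y:[22/3,49/3] z:[11,27] -> hit [11,49/3], descend [20, 30]
    N20 x:[12,55/3] y:[28/3,49/3] z:[11,53/2] -> hit [12,49/3], descend [22, 31]
      N22 x:[12,44/3] y:[29/3,49/3] z:[11,20] -> hit [12,44/3], descend [21, 29]
        N21 x:[37/3,44/3] y:[29/3,15] z:[11,29/2] -> hit [37/3,29/2], descend [2, 6]
          N2 x:[38/3,44/3] y:[29/3,32/3] z:[11,14] -> miss, prune
          N6 x:[37/3,40/3] y:[13,15] z:[12,29/2] -> hit [13,40/3] leaf, test {P8@t=13}
        N29 x:[12,14] y:[44/3,49/3] z:[18,20] -> miss, prune
      N31 x:[49/3,55/3] y:[28/3,47/3] z:[20,53/2] -> miss, prune
    N30 x:[20/3,13] y:[22/3,34/3] z:[12,27] -> miss, prune
  N15 x:[14/3,50/3] y:[49/3,61/3] z:[11,59/2] -> hit [49/3,50/3], descend [18, 25]
    N18 x:[22/3,50/3] y:[49/3,61/3] z:[11,16] -> miss, prune
    N25 x:[14/3,43/3] y:[50/3,61/3] z:[37/2,59/2] -> miss, prune

Summary -> nodes [0, 4, 20, 22, 21, 2, 6, 29, 31, 30, 15, 18, 25]; box-tests=13; leaf-entries=1; first=P8

== RESULT ==
8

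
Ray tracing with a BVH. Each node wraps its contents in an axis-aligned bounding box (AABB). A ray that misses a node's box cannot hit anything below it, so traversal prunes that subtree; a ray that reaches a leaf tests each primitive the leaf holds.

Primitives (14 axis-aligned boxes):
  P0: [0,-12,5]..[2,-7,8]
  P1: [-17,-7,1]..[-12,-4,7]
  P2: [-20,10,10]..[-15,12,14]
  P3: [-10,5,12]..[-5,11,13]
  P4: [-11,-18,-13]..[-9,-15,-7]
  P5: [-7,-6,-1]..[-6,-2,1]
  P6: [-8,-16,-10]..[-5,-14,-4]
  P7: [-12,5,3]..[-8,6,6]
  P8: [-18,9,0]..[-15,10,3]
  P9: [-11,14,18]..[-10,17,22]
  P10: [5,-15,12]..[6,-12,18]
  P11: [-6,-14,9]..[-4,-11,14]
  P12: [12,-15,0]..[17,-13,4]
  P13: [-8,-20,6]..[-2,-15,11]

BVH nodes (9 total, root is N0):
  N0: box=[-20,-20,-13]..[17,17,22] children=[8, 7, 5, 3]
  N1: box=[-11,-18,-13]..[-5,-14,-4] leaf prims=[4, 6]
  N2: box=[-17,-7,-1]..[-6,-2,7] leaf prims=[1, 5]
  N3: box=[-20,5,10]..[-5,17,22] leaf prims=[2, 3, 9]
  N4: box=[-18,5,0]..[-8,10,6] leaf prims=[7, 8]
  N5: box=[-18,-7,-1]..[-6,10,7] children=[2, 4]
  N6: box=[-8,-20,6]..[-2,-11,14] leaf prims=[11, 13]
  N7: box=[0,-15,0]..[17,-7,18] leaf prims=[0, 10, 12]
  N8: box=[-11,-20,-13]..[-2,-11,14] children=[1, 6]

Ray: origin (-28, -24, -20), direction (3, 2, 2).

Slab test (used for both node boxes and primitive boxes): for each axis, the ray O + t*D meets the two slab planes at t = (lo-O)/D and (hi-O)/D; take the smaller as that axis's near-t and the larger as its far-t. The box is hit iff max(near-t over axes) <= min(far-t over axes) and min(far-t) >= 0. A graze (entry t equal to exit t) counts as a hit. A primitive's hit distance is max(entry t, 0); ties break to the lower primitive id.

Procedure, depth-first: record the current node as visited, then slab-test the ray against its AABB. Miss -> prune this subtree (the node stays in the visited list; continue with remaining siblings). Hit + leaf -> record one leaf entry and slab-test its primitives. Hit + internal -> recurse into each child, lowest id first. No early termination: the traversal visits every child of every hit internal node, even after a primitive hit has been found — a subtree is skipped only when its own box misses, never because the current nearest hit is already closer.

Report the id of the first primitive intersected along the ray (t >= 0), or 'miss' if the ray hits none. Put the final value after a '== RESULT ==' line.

Trace the traversal:
N0 x:[8/3,15] y:[2,41/2] z:[7/2,21] -> hit [7/2,15], descend [3, 5, 7, 8]
  N3 x:[8/3,23/3] y:[29/2,41/2] z:[15,21] -> miss, prune
  N5 x:[10/3,22/3] y:[17/2,17] z:[19/2,27/2] -> miss, prune
  N7 x:[28/3,15] y:[9/2,17/2] z:[10,19] -> miss, prune
  N8 x:[17/3,26/3] y:[2,13/2] z:[7/2,17] -> hit [17/3,13/2], descend [1, 6]
    N1 x:[17/3,23/3] y:[3,5] z:[7/2,8] -> miss, prune
    N6 x:[20/3,26/3] y:[2,13/2] z:[13,17] -> miss, prune

Summary -> nodes [0, 3, 5, 7, 8, 1, 6]; box-tests=7; leaf-entries=0; first=miss

== RESULT ==
miss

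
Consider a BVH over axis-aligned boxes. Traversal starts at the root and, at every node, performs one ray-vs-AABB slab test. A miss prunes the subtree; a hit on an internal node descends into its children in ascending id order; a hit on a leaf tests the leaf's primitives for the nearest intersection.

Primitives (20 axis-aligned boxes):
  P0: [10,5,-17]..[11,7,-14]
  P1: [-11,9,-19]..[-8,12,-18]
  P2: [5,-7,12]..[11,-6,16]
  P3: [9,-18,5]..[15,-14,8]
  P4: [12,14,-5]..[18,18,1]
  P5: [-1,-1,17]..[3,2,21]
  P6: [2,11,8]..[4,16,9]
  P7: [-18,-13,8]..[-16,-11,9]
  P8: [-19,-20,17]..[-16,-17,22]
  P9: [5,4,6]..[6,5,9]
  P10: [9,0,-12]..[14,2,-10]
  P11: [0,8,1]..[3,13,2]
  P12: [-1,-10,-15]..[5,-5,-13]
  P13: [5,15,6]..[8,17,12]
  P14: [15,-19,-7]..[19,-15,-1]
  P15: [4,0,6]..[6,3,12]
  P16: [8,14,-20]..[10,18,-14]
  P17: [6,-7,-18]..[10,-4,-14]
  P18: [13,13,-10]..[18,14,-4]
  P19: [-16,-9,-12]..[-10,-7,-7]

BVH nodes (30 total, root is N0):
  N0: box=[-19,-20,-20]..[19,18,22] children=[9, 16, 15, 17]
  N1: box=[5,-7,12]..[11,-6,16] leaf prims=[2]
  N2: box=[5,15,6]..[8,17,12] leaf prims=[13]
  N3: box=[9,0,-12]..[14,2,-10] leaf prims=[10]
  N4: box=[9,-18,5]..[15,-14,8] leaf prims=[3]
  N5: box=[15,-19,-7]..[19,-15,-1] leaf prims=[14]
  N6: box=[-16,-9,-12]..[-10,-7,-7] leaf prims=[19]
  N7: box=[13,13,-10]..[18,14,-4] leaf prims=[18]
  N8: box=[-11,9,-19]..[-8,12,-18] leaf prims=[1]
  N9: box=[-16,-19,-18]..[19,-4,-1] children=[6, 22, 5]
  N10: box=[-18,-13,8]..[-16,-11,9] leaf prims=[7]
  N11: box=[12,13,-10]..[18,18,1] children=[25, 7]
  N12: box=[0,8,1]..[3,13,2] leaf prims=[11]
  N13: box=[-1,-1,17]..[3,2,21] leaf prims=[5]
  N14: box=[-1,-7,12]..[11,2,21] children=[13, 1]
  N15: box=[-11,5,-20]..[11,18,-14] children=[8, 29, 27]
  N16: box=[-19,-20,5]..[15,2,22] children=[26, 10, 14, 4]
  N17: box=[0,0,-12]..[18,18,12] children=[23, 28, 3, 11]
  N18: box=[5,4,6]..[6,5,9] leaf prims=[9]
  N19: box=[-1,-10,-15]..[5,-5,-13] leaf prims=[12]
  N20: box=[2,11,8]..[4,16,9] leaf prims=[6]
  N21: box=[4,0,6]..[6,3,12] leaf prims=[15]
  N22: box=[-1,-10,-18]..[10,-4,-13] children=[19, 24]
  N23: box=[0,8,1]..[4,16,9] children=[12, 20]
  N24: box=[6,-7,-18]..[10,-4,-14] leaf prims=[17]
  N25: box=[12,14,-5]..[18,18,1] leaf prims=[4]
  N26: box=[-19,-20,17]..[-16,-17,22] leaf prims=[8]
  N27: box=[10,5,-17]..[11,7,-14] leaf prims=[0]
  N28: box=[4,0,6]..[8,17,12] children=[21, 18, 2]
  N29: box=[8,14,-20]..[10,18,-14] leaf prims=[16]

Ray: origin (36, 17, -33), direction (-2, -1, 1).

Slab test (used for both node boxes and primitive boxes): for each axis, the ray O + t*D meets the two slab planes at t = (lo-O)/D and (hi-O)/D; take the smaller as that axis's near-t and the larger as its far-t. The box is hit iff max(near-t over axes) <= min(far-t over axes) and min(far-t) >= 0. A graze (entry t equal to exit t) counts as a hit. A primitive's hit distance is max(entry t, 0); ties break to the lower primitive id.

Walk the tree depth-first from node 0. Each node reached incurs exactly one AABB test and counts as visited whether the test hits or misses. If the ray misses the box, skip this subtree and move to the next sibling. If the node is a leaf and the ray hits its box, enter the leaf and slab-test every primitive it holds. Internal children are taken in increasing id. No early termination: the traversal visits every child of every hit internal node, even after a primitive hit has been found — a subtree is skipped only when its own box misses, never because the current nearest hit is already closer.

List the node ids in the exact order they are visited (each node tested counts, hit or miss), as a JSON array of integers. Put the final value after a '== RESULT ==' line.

Traverse from the root:
N0 x:[17/2,55/2] y:[-1,37] z:[13,55] -> hit [13,55/2], descend [9, 15, 16, 17]
  N9 x:[17/2,26] y:[21,36] z:[15,32] -> hit [21,26], descend [5, 6, 22]
    N5 x:[17/2,21/2] y:[32,36] z:[26,32] -> miss, prune
    N6 x:[23,26] y:[24,26] z:[21,26] -> hit [24,26] leaf, test {P19@t=24}
    N22 x:[13,37/2] y:[21,27] z:[15,20] -> miss, prune
  N15 x:[25/2,47/2] y:[-1,12] z:[13,19] -> miss, prune
  N16 x:[21/2,55/2] y:[15,37] z:[38,55] -> miss, prune
  N17 x:[9,18] y:[-1,17] z:[21,45] -> miss, prune

order=[0, 9, 5, 6, 22, 15, 16, 17]  |boxes|=8  |leaves|=1  hit=P19

== RESULT ==
[0, 9, 5, 6, 22, 15, 16, 17]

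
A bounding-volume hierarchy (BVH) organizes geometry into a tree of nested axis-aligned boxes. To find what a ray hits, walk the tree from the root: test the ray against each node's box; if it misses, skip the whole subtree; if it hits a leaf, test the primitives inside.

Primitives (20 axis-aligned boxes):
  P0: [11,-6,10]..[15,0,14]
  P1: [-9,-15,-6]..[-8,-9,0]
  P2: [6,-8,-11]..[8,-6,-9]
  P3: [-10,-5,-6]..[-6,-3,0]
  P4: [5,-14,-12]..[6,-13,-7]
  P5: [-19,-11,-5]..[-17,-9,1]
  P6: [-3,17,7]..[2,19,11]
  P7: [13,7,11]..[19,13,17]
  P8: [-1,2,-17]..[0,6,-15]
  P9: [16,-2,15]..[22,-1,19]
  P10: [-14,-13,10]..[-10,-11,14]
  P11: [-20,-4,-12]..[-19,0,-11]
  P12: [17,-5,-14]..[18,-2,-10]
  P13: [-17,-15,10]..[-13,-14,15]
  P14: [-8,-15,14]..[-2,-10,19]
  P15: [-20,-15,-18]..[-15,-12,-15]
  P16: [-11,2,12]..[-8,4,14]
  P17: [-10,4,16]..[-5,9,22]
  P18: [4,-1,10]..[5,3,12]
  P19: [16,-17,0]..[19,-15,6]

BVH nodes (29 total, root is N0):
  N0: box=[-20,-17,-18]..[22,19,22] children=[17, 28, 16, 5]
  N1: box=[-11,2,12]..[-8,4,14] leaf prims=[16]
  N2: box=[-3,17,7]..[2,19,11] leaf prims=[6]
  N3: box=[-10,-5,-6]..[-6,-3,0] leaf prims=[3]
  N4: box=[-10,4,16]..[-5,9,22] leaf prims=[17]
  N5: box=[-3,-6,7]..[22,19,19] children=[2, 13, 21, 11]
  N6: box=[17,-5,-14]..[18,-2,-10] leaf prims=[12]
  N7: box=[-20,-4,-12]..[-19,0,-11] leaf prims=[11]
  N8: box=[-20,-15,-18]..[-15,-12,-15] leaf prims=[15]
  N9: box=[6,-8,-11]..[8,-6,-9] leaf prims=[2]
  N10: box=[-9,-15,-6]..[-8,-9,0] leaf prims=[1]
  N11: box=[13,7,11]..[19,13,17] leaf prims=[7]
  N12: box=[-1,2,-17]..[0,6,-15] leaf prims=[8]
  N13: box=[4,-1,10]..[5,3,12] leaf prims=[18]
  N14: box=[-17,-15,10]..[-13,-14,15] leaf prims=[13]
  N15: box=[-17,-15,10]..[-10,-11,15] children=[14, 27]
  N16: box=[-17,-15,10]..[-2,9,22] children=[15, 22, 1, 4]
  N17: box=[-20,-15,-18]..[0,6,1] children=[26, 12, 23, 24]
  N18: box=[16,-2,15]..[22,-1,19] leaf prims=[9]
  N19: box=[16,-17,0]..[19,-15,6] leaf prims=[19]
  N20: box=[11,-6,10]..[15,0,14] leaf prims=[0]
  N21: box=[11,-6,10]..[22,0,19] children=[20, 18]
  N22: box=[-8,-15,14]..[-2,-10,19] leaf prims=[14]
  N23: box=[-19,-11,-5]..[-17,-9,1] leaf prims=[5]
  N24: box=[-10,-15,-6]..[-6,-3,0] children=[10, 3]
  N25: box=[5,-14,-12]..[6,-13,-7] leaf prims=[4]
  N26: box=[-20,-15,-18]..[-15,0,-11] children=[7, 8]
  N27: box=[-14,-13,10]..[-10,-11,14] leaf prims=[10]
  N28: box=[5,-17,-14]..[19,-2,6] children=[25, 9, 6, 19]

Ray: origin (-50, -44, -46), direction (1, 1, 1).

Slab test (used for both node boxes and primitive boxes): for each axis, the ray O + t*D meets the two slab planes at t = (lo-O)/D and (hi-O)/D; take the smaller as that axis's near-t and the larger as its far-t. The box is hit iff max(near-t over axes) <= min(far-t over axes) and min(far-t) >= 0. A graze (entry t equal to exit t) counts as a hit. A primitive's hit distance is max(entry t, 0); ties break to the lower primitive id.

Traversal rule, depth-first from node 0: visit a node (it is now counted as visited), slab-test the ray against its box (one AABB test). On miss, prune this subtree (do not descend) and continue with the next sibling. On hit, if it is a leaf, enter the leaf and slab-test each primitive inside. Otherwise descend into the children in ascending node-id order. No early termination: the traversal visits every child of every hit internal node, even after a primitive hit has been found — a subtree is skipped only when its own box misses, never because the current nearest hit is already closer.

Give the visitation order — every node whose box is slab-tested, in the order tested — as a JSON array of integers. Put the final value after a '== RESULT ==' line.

Traverse from the root:
N0 x:[30,72] y:[27,63] z:[28,68] -> hit [30,63], descend [5, 16, 17, 28]
  N5 x:[47,72] y:[38,63] z:[53,65] -> hit [53,63], descend [2, 11, 13, 21]
    N2 x:[47,52] y:[61,63] z:[53,57] -> miss, prune
    N11 x:[63,69] y:[51,57] z:[57,63] -> miss, prune
    N13 x:[54,55] y:[43,47] z:[56,58] -> miss, prune
    N21 x:[61,72] y:[38,44] z:[56,65] -> miss, prune
  N16 x:[33,48] y:[29,53] z:[56,68] -> miss, prune
  N17 x:[30,50] y:[29,50] z:[28,47] -> hit [30,47], descend [12, 23, 24, 26]
    N12 x:[49,50] y:[46,50] z:[29,31] -> miss, prune
    N23 x:[31,33] y:[33,35] z:[41,47] -> miss, prune
    N24 x:[40,44] y:[29,41] z:[40,46] -> hit [40,41], descend [3, 10]
      N3 x:[40,44] y:[39,41] z:[40,46] -> hit [40,41] leaf, test {P3@t=40}
      N10 x:[41,42] y:[29,35] z:[40,46] -> miss, prune
    N26 x:[30,35] y:[29,44] z:[28,35] -> hit [30,35], descend [7, 8]
      N7 x:[30,31] y:[40,44] z:[34,35] -> miss, prune
      N8 x:[30,35] y:[29,32] z:[28,31] -> hit [30,31] leaf, test {P15@t=30}
  N28 x:[55,69] y:[27,42] z:[32,52] -> miss, prune

Summary -> nodes [0, 5, 2, 11, 13, 21, 16, 17, 12, 23, 24, 3, 10, 26, 7, 8, 28]; box-tests=17; leaf-entries=2; first=P15

== RESULT ==
[0, 5, 2, 11, 13, 21, 16, 17, 12, 23, 24, 3, 10, 26, 7, 8, 28]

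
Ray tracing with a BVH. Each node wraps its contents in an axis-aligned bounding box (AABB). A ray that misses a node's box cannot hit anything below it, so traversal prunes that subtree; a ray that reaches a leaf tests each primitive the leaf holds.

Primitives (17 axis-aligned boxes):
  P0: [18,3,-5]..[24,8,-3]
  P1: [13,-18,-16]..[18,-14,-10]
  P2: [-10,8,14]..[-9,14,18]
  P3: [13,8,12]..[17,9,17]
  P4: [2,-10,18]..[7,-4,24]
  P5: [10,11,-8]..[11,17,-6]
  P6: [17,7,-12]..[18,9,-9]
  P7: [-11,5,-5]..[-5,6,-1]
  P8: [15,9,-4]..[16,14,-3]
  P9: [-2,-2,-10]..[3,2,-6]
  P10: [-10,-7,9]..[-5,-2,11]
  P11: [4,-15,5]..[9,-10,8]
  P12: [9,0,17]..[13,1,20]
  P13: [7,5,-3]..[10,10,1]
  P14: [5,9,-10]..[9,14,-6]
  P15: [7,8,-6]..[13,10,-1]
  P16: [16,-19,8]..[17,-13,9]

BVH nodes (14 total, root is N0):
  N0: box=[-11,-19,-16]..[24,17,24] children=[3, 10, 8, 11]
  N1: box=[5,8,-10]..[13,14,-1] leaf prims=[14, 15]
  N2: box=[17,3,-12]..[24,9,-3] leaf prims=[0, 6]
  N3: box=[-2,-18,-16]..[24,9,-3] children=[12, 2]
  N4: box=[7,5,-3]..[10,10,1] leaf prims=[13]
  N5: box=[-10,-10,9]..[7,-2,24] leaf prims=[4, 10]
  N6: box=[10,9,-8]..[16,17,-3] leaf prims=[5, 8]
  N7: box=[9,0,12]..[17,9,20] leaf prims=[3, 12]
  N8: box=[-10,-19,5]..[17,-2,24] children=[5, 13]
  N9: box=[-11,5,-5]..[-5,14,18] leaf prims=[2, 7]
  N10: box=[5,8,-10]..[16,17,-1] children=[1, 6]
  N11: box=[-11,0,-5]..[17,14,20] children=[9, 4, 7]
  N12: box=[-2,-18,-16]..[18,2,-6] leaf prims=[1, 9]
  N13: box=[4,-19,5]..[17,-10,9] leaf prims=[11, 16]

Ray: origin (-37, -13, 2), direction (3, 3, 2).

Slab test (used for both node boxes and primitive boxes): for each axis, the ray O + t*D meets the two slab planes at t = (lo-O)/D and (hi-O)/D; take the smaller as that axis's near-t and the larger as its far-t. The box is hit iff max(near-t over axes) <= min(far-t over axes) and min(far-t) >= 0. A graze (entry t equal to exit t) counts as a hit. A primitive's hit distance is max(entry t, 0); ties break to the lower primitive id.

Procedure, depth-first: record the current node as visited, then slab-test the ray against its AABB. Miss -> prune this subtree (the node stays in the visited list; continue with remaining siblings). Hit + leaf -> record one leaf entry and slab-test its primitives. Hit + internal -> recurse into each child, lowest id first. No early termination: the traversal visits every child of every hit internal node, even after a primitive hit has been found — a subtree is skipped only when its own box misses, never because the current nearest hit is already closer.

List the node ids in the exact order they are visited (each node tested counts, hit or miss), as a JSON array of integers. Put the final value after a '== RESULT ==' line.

Traverse from the root:
N0 x:[26/3,61/3] y:[-2,10] z:[-9,11] -> hit [26/3,10], descend [3, 8, 10, 11]
  N3 x:[35/3,61/3] y:[-5/3,22/3] z:[-9,-5/2] -> miss, prune
  N8 x:[9,18] y:[-2,11/3] z:[3/2,11] -> miss, prune
  N10 x:[14,53/3] y:[7,10] z:[-6,-3/2] -> miss, prune
  N11 x:[26/3,18] y:[13/3,9] z:[-7/2,9] -> hit [26/3,9], descend [4, 7, 9]
    N4 x:[44/3,47/3] y:[6,23/3] z:[-5/2,-1/2] -> miss, prune
    N7 x:[46/3,18] y:[13/3,22/3] z:[5,9] -> miss, prune
    N9 x:[26/3,32/3] y:[6,9] z:[-7/2,8] -> miss, prune

Visited [0, 3, 8, 10, 11, 4, 7, 9]. Tests: 8 box, 0 leaf. Nearest: miss.

== RESULT ==
[0, 3, 8, 10, 11, 4, 7, 9]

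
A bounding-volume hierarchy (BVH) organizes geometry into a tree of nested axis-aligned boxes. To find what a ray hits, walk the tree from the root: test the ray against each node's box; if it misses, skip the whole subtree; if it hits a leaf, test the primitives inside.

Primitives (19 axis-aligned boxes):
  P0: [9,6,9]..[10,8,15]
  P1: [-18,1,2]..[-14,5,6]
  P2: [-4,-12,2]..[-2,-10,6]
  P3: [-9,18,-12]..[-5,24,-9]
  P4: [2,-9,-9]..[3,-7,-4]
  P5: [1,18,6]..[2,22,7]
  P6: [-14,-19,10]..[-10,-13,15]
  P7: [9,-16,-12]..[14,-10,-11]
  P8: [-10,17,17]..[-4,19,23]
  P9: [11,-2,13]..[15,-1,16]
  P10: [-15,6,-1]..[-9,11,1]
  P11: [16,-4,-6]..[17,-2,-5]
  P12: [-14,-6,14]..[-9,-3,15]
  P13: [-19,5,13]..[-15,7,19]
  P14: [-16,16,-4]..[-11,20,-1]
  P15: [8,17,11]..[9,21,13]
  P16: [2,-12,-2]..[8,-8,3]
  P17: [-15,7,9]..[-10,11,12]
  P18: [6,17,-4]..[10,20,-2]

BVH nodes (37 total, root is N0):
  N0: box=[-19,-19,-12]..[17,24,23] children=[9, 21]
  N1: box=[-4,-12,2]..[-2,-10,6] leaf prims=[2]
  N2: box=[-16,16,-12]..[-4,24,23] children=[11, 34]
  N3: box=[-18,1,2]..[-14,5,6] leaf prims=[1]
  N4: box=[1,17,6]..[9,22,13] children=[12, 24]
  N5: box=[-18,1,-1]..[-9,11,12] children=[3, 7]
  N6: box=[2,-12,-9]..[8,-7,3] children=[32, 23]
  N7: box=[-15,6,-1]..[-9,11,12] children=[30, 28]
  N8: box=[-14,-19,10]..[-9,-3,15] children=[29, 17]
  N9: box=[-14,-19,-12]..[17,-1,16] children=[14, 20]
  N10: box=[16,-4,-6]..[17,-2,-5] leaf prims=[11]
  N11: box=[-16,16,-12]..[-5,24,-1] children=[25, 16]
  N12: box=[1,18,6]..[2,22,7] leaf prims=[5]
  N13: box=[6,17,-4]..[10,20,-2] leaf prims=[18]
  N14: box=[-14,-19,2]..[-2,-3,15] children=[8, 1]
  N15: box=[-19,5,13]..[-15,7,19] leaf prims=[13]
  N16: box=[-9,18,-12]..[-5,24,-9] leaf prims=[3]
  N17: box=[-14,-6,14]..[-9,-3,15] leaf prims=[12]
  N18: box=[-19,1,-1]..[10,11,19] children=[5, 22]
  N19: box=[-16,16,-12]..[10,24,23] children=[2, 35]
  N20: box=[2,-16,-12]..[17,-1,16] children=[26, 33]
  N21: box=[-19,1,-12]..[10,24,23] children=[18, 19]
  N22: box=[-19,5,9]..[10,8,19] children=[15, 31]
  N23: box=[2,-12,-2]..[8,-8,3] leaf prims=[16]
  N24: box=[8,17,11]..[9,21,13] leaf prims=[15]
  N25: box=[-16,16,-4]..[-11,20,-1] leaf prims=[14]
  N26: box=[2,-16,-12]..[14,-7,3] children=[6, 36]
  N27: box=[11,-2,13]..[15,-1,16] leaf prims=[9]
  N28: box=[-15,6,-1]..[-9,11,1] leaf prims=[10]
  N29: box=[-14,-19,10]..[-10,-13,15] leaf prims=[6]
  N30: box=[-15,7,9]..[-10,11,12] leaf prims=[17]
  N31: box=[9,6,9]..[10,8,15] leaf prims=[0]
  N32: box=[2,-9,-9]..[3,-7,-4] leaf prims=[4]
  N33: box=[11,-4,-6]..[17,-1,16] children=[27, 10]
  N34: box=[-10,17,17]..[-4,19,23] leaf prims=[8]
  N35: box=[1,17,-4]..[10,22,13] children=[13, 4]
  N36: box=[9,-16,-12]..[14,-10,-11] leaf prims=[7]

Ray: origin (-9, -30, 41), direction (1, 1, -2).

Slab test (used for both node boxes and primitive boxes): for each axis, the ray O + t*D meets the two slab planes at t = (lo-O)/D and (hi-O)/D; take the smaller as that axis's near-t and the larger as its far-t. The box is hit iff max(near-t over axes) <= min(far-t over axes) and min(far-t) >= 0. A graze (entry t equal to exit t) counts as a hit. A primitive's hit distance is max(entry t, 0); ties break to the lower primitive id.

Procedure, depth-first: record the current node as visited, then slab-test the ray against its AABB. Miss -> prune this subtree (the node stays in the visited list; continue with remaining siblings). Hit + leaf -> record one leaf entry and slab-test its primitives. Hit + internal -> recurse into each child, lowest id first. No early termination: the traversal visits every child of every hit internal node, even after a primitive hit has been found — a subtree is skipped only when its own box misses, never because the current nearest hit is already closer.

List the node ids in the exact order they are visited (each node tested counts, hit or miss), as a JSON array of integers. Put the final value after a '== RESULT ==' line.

Trace the traversal:
N0 x:[-10,26] y:[11,54] z:[9,53/2] -> hit [11,26], descend [9, 21]
  N9 x:[-5,26] y:[11,29] z:[25/2,53/2] -> hit [25/2,26], descend [14, 20]
    N14 x:[-5,7] y:[11,27] z:[13,39/2] -> miss, prune
    N20 x:[11,26] y:[14,29] z:[25/2,53/2] -> hit [14,26], descend [26, 33]
      N26 x:[11,23] y:[14,23] z:[19,53/2] -> hit [19,23], descend [6, 36]
        N6 x:[11,17] y:[18,23] z:[19,25] -> miss, prune
        N36 x:[18,23] y:[14,20] z:[26,53/2] -> miss, prune
      N33 x:[20,26] y:[26,29] z:[25/2,47/2] -> miss, prune
  N21 x:[-10,19] y:[31,54] z:[9,53/2] -> miss, prune

order=[0, 9, 14, 20, 26, 6, 36, 33, 21]  |boxes|=9  |leaves|=0  hit=miss

== RESULT ==
[0, 9, 14, 20, 26, 6, 36, 33, 21]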